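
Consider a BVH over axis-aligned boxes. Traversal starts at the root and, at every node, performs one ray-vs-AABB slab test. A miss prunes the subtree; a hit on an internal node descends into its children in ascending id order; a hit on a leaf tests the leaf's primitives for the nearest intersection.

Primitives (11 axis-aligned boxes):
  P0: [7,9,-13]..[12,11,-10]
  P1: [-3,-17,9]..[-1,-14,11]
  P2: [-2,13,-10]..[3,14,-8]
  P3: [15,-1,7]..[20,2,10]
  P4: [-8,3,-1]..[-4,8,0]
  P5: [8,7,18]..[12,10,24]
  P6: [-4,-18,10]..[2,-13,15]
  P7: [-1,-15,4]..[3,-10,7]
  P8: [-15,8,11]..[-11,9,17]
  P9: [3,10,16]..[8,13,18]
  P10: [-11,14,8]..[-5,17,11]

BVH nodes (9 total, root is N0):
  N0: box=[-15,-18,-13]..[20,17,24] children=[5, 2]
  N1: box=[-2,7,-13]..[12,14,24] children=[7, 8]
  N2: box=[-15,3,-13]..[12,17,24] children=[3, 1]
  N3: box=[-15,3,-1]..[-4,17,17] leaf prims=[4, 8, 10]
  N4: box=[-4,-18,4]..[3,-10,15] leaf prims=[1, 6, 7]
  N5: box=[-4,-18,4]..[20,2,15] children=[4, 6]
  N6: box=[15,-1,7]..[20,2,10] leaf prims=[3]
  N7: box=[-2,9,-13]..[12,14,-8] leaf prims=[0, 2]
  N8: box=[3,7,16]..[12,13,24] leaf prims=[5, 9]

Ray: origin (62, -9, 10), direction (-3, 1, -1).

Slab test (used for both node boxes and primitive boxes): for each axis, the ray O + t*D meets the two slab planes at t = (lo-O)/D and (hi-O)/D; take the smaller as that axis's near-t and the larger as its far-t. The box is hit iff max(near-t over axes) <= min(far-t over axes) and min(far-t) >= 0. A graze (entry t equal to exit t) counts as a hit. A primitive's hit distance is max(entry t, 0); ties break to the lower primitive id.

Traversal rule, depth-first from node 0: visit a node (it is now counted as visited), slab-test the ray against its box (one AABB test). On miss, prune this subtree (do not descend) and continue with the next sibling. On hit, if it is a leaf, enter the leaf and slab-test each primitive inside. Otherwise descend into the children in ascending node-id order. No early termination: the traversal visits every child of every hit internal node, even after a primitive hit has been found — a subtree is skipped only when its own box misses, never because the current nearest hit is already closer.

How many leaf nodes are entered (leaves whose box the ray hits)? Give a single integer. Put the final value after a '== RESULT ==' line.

Trace the traversal:
N0 x:[14,77/3] y:[-9,26] z:[-14,23] -> hit [14,23], descend [2, 5]
  N2 x:[50/3,77/3] y:[12,26] z:[-14,23] -> hit [50/3,23], descend [1, 3]
    N1 x:[50/3,64/3] y:[16,23] z:[-14,23] -> hit [50/3,64/3], descend [7, 8]
      N7 x:[50/3,64/3] y:[18,23] z:[18,23] -> hit [18,64/3] leaf, test {P0(miss), P2(miss)}
      N8 x:[50/3,59/3] y:[16,22] z:[-14,-6] -> miss, prune
    N3 x:[22,77/3] y:[12,26] z:[-7,11] -> miss, prune
  N5 x:[14,22] y:[-9,11] z:[-5,6] -> miss, prune

Visited [0, 2, 1, 7, 8, 3, 5]. Tests: 7 box, 1 leaf. Nearest: miss.

== RESULT ==
1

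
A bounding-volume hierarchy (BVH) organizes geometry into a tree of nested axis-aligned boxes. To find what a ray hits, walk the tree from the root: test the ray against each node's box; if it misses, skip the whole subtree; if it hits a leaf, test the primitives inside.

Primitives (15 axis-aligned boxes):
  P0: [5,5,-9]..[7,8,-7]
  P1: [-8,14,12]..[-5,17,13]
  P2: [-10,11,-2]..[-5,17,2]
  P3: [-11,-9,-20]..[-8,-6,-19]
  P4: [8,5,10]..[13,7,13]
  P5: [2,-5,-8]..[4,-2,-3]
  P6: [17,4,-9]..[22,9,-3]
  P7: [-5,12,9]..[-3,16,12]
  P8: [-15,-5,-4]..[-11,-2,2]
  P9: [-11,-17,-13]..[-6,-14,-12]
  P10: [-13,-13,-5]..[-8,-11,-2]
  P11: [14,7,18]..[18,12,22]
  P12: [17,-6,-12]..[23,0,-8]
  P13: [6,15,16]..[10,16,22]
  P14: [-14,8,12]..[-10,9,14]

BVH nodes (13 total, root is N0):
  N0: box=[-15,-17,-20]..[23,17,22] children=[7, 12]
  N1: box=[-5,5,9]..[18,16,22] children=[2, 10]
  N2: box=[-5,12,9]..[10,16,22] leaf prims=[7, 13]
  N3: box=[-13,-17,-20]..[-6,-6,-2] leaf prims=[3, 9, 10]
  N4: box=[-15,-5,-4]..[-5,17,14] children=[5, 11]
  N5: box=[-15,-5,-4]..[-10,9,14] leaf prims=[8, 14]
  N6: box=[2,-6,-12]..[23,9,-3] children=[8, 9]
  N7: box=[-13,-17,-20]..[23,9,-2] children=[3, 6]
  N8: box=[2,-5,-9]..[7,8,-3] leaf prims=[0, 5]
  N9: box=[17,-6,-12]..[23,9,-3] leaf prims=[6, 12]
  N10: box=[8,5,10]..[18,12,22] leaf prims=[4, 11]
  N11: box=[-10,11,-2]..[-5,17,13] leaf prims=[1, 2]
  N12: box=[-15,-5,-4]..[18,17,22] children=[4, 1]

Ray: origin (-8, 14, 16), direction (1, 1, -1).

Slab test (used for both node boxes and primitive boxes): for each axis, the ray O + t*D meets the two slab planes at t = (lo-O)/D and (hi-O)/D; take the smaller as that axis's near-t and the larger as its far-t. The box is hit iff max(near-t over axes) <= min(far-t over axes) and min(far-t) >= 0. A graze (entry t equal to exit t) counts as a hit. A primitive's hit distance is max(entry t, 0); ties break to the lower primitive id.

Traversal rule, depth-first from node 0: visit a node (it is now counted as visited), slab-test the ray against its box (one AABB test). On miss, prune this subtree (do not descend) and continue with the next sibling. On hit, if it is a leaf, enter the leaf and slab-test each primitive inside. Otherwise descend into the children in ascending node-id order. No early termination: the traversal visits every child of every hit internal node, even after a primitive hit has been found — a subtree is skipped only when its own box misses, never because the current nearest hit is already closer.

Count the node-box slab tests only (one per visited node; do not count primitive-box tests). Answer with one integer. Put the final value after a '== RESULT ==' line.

Trace the traversal:
N0 x:[-7,31] y:[-31,3] z:[-6,36] -> hit [-6,3], descend [7, 12]
  N7 x:[-5,31] y:[-31,-5] z:[18,36] -> miss, prune
  N12 x:[-7,26] y:[-19,3] z:[-6,20] -> hit [-6,3], descend [1, 4]
    N1 x:[3,26] y:[-9,2] z:[-6,7] -> miss, prune
    N4 x:[-7,3] y:[-19,3] z:[2,20] -> hit [2,3], descend [5, 11]
      N5 x:[-7,-2] y:[-19,-5] z:[2,20] -> miss, prune
      N11 x:[-2,3] y:[-3,3] z:[3,18] -> hit [3,3] leaf, test {P1@t=3, P2(miss)}

Visited [0, 7, 12, 1, 4, 5, 11]. Tests: 7 box, 1 leaf. Nearest: P1.

== RESULT ==
7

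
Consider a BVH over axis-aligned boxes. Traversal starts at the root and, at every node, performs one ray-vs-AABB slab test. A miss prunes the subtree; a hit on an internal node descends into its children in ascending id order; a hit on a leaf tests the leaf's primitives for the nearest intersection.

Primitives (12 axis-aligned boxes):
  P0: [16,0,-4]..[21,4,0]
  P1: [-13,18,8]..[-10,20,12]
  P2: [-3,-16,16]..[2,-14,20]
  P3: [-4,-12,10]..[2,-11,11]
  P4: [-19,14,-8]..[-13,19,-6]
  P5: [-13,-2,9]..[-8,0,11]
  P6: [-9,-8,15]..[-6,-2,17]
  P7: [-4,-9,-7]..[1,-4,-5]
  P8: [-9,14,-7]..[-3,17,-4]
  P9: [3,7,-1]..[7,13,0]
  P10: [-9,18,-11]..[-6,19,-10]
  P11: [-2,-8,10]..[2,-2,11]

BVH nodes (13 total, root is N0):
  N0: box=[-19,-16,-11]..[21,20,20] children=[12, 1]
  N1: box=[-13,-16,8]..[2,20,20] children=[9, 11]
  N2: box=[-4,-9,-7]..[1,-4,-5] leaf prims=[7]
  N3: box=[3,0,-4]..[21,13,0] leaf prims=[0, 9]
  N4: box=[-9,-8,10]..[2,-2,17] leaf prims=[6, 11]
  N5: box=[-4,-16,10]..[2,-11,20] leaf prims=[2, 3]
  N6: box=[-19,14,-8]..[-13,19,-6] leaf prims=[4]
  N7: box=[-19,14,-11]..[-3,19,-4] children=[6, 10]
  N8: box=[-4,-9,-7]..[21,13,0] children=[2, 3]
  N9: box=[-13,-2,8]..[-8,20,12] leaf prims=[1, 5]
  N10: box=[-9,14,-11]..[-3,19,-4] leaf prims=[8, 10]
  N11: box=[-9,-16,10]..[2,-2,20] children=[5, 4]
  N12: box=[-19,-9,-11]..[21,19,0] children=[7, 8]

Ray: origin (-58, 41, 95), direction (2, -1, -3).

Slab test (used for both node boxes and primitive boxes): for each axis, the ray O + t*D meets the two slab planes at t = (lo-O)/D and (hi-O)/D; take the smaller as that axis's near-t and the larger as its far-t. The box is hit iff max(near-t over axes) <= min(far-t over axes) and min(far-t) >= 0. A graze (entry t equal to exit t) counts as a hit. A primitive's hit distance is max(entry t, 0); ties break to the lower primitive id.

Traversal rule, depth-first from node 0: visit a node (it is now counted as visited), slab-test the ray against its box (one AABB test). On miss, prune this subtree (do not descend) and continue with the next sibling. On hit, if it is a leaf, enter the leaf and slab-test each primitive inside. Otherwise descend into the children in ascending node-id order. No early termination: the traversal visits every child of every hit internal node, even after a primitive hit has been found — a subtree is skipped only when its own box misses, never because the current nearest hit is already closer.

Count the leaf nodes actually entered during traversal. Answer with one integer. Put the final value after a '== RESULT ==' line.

Walk:
N0 x:[39/2,79/2] y:[21,57] z:[25,106/3] -> hit [25,106/3], descend [1, 12]
  N1 x:[45/2,30] y:[21,57] z:[25,29] -> hit [25,29], descend [9, 11]
    N9 x:[45/2,25] y:[21,43] z:[83/3,29] -> miss, prune
    N11 x:[49/2,30] y:[43,57] z:[25,85/3] -> miss, prune
  N12 x:[39/2,79/2] y:[22,50] z:[95/3,106/3] -> hit [95/3,106/3], descend [7, 8]
    N7 x:[39/2,55/2] y:[22,27] z:[33,106/3] -> miss, prune
    N8 x:[27,79/2] y:[28,50] z:[95/3,34] -> hit [95/3,34], descend [2, 3]
      N2 x:[27,59/2] y:[45,50] z:[100/3,34] -> miss, prune
      N3 x:[61/2,79/2] y:[28,41] z:[95/3,33] -> hit [95/3,33] leaf, test {P0(miss), P9@t=95/3}

order=[0, 1, 9, 11, 12, 7, 8, 2, 3]  |boxes|=9  |leaves|=1  hit=P9

== RESULT ==
1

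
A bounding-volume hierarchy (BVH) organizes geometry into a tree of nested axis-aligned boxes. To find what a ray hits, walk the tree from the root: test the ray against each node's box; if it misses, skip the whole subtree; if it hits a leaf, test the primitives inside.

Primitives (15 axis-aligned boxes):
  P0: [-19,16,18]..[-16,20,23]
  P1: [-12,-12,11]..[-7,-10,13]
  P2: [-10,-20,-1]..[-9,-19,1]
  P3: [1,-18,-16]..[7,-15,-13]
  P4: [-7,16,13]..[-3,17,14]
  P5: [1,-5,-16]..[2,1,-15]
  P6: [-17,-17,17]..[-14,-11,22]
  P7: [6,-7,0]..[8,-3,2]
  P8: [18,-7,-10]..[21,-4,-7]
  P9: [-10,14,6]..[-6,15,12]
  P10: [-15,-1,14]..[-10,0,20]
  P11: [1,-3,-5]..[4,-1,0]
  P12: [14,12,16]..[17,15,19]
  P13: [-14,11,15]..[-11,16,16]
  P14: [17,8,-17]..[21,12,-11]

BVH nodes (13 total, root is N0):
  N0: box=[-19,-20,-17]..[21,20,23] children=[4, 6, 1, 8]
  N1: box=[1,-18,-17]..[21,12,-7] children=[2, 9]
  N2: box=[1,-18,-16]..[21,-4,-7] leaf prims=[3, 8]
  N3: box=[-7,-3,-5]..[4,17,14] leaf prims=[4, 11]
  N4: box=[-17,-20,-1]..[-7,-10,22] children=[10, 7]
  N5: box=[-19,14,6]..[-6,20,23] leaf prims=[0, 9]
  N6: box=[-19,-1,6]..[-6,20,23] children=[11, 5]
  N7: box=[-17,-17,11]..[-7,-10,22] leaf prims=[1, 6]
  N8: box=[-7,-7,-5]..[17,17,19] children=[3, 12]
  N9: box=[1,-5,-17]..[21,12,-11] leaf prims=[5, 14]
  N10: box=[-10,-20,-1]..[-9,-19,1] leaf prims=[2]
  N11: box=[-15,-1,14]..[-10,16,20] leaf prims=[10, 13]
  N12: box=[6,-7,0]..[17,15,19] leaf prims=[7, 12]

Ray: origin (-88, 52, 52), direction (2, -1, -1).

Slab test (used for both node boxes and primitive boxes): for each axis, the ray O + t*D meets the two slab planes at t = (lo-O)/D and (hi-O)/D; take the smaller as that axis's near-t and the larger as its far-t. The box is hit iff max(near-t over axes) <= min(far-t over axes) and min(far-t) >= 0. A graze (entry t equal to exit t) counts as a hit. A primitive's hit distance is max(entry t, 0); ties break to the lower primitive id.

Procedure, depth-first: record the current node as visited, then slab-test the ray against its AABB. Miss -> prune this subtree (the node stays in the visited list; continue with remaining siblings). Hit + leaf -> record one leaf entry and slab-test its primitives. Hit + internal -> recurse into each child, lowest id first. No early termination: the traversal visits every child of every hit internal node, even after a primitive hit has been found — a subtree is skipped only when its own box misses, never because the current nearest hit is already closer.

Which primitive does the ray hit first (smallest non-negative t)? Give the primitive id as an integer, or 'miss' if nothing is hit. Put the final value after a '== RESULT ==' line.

Trace the traversal:
N0 x:[69/2,109/2] y:[32,72] z:[29,69] -> hit [69/2,109/2], descend [1, 4, 6, 8]
  N1 x:[89/2,109/2] y:[40,70] z:[59,69] -> miss, prune
  N4 x:[71/2,81/2] y:[62,72] z:[30,53] -> miss, prune
  N6 x:[69/2,41] y:[32,53] z:[29,46] -> hit [69/2,41], descend [5, 11]
    N5 x:[69/2,41] y:[32,38] z:[29,46] -> hit [69/2,38] leaf, test {P0(miss), P9(miss)}
    N11 x:[73/2,39] y:[36,53] z:[32,38] -> hit [73/2,38] leaf, test {P10(miss), P13@t=37}
  N8 x:[81/2,105/2] y:[35,59] z:[33,57] -> hit [81/2,105/2], descend [3, 12]
    N3 x:[81/2,46] y:[35,55] z:[38,57] -> hit [81/2,46] leaf, test {P4(miss), P11(miss)}
    N12 x:[47,105/2] y:[37,59] z:[33,52] -> hit [47,52] leaf, test {P7(miss), P12(miss)}

Summary -> nodes [0, 1, 4, 6, 5, 11, 8, 3, 12]; box-tests=9; leaf-entries=4; first=P13

== RESULT ==
13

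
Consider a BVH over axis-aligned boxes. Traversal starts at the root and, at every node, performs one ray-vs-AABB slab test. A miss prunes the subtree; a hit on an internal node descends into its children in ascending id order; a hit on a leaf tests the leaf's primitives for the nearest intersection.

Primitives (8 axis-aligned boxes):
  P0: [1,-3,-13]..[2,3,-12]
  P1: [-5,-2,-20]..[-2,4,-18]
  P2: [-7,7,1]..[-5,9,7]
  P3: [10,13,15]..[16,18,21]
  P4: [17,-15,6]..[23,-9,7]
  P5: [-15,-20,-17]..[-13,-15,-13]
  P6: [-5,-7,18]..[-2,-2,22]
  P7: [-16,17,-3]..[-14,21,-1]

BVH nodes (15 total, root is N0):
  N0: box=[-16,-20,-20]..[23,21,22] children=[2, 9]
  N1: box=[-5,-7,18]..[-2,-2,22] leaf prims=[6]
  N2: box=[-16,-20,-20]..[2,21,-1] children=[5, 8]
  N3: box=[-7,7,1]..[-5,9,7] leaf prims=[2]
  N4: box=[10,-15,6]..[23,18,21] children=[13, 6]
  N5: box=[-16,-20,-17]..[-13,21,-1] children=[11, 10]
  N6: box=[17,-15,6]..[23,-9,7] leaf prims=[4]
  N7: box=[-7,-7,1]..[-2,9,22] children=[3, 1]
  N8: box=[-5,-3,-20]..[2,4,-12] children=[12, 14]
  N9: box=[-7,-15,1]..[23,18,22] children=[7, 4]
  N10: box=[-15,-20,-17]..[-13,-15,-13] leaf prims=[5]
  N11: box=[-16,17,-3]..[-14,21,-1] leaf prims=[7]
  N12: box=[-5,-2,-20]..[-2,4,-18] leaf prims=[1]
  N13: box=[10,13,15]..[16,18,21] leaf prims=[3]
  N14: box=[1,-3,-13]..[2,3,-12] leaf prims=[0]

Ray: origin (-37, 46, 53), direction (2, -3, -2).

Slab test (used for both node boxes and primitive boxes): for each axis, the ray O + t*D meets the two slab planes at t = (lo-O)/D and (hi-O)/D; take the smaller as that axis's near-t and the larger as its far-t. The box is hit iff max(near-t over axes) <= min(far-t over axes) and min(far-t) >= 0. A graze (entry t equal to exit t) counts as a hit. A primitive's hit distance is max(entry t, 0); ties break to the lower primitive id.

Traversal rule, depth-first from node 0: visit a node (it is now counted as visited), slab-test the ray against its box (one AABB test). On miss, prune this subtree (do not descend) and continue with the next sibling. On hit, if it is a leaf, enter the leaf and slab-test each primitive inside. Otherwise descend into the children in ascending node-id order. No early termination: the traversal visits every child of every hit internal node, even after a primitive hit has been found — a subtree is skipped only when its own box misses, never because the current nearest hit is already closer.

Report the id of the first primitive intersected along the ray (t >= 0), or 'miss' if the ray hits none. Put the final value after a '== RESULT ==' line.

Trace the traversal:
N0 x:[21/2,30] y:[25/3,22] z:[31/2,73/2] -> hit [31/2,22], descend [2, 9]
  N2 x:[21/2,39/2] y:[25/3,22] z:[27,73/2] -> miss, prune
  N9 x:[15,30] y:[28/3,61/3] z:[31/2,26] -> hit [31/2,61/3], descend [4, 7]
    N4 x:[47/2,30] y:[28/3,61/3] z:[16,47/2] -> miss, prune
    N7 x:[15,35/2] y:[37/3,53/3] z:[31/2,26] -> hit [31/2,35/2], descend [1, 3]
      N1 x:[16,35/2] y:[16,53/3] z:[31/2,35/2] -> hit [16,35/2] leaf, test {P6@t=16}
      N3 x:[15,16] y:[37/3,13] z:[23,26] -> miss, prune

order=[0, 2, 9, 4, 7, 1, 3]  |boxes|=7  |leaves|=1  hit=P6

== RESULT ==
6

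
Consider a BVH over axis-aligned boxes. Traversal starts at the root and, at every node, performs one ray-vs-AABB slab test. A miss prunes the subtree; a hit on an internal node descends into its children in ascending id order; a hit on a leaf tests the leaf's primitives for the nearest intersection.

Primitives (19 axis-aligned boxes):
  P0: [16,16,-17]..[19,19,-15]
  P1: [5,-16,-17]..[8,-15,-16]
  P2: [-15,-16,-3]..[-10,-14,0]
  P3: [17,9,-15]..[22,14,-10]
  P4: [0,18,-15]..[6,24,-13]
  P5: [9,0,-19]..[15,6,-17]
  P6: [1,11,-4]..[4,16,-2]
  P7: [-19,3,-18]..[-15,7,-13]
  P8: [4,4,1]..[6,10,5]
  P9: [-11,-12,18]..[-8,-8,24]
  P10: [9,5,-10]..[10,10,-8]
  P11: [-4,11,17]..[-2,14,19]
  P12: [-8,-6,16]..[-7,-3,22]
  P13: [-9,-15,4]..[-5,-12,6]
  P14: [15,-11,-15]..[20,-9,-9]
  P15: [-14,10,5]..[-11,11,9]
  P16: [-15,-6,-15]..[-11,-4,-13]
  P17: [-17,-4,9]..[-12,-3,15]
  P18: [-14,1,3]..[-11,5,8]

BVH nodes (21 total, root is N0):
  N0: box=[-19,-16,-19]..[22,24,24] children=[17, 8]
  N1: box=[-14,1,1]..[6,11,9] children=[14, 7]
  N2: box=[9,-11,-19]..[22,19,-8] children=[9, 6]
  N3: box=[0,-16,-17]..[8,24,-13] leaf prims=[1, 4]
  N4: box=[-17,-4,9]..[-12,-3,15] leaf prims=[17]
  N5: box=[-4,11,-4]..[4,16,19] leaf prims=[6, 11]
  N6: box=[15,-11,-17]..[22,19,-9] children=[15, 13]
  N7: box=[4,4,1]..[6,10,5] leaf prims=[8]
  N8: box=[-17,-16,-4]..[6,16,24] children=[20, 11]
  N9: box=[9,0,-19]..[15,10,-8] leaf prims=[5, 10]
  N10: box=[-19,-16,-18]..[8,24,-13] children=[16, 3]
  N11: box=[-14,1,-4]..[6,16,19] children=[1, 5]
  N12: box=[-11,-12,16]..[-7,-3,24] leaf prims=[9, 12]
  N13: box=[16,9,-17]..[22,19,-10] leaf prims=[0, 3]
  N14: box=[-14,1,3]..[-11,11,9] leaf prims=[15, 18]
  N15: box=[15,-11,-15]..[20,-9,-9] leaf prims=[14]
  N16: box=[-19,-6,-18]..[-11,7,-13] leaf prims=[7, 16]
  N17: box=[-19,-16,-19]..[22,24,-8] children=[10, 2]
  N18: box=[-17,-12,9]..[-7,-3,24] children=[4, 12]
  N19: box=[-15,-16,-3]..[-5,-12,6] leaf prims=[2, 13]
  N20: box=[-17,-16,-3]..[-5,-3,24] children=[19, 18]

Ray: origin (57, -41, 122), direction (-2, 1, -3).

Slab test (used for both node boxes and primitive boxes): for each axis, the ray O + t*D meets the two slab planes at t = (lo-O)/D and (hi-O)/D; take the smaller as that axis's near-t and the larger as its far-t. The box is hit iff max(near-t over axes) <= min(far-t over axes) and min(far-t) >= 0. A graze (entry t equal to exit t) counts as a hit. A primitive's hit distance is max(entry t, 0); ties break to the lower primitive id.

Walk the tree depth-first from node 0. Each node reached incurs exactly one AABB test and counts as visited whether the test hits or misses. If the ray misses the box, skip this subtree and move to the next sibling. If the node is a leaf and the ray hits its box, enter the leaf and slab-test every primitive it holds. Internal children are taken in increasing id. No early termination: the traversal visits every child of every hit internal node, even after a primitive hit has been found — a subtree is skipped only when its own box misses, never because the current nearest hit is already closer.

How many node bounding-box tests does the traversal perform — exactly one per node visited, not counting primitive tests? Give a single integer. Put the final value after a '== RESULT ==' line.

Walk:
N0 x:[35/2,38] y:[25,65] z:[98/3,47] -> hit [98/3,38], descend [8, 17]
  N8 x:[51/2,37] y:[25,57] z:[98/3,42] -> hit [98/3,37], descend [11, 20]
    N11 x:[51/2,71/2] y:[42,57] z:[103/3,42] -> miss, prune
    N20 x:[31,37] y:[25,38] z:[98/3,125/3] -> hit [98/3,37], descend [18, 19]
      N18 x:[32,37] y:[29,38] z:[98/3,113/3] -> hit [98/3,37], descend [4, 12]
        N4 x:[69/2,37] y:[37,38] z:[107/3,113/3] -> hit [37,37] leaf, test {P17@t=37}
        N12 x:[32,34] y:[29,38] z:[98/3,106/3] -> hit [98/3,34] leaf, test {P9@t=98/3, P12(miss)}
      N19 x:[31,36] y:[25,29] z:[116/3,125/3] -> miss, prune
  N17 x:[35/2,38] y:[25,65] z:[130/3,47] -> miss, prune

9 AABB tests over nodes [0, 8, 11, 20, 18, 4, 12, 19, 17]; 2 leaves entered; closest P9.

== RESULT ==
9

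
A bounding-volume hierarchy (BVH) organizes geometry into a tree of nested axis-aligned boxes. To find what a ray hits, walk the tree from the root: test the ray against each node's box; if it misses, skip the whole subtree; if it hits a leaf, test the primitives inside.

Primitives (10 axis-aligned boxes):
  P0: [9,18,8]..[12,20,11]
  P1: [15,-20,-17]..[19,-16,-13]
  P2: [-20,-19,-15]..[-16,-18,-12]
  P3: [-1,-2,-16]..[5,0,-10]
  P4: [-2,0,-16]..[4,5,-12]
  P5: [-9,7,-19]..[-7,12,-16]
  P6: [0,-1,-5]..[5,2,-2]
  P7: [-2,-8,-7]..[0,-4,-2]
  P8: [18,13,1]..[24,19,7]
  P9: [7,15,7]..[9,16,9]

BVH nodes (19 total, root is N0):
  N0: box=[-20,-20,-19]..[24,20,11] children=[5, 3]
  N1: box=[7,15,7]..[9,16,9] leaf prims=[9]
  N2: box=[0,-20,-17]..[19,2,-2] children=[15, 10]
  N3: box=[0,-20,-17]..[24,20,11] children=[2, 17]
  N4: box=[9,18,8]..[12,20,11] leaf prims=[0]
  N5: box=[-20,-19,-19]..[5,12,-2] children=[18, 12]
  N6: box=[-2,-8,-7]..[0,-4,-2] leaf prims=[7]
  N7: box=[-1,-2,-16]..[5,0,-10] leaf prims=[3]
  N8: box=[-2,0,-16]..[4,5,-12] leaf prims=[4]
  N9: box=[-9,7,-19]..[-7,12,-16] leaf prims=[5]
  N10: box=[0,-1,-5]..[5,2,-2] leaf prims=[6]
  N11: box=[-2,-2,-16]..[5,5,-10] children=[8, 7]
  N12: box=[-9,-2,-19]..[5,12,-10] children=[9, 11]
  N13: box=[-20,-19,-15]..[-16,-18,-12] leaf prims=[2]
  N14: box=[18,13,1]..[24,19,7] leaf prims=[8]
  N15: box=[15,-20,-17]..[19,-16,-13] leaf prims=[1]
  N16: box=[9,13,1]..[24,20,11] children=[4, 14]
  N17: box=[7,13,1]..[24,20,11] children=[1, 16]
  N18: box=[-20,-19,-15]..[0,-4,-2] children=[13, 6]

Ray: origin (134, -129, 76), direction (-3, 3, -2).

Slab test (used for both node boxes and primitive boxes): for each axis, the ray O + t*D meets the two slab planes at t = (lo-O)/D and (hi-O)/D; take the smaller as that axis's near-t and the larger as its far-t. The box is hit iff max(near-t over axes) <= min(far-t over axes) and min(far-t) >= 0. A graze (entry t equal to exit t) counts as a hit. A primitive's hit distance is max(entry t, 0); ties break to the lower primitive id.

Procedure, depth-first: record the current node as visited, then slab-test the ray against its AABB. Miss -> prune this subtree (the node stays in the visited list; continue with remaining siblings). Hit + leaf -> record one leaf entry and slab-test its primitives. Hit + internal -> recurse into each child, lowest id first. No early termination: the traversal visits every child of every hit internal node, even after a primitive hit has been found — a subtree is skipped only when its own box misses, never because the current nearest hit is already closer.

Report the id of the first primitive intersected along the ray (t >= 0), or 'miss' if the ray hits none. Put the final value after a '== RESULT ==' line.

Walk:
N0 x:[110/3,154/3] y:[109/3,149/3] z:[65/2,95/2] -> hit [110/3,95/2], descend [3, 5]
  N3 x:[110/3,134/3] y:[109/3,149/3] z:[65/2,93/2] -> hit [110/3,134/3], descend [2, 17]
    N2 x:[115/3,134/3] y:[109/3,131/3] z:[39,93/2] -> hit [39,131/3], descend [10, 15]
      N10 x:[43,134/3] y:[128/3,131/3] z:[39,81/2] -> miss, prune
      N15 x:[115/3,119/3] y:[109/3,113/3] z:[89/2,93/2] -> miss, prune
    N17 x:[110/3,127/3] y:[142/3,149/3] z:[65/2,75/2] -> miss, prune
  N5 x:[43,154/3] y:[110/3,47] z:[39,95/2] -> hit [43,47], descend [12, 18]
    N12 x:[43,143/3] y:[127/3,47] z:[43,95/2] -> hit [43,47], descend [9, 11]
      N9 x:[47,143/3] y:[136/3,47] z:[46,95/2] -> hit [47,47] leaf, test {P5@t=47}
      N11 x:[43,136/3] y:[127/3,134/3] z:[43,46] -> hit [43,134/3], descend [7, 8]
        N7 x:[43,45] y:[127/3,43] z:[43,46] -> hit [43,43] leaf, test {P3@t=43}
        N8 x:[130/3,136/3] y:[43,134/3] z:[44,46] -> hit [44,134/3] leaf, test {P4@t=44}
    N18 x:[134/3,154/3] y:[110/3,125/3] z:[39,91/2] -> miss, prune

Summary -> nodes [0, 3, 2, 10, 15, 17, 5, 12, 9, 11, 7, 8, 18]; box-tests=13; leaf-entries=3; first=P3

== RESULT ==
3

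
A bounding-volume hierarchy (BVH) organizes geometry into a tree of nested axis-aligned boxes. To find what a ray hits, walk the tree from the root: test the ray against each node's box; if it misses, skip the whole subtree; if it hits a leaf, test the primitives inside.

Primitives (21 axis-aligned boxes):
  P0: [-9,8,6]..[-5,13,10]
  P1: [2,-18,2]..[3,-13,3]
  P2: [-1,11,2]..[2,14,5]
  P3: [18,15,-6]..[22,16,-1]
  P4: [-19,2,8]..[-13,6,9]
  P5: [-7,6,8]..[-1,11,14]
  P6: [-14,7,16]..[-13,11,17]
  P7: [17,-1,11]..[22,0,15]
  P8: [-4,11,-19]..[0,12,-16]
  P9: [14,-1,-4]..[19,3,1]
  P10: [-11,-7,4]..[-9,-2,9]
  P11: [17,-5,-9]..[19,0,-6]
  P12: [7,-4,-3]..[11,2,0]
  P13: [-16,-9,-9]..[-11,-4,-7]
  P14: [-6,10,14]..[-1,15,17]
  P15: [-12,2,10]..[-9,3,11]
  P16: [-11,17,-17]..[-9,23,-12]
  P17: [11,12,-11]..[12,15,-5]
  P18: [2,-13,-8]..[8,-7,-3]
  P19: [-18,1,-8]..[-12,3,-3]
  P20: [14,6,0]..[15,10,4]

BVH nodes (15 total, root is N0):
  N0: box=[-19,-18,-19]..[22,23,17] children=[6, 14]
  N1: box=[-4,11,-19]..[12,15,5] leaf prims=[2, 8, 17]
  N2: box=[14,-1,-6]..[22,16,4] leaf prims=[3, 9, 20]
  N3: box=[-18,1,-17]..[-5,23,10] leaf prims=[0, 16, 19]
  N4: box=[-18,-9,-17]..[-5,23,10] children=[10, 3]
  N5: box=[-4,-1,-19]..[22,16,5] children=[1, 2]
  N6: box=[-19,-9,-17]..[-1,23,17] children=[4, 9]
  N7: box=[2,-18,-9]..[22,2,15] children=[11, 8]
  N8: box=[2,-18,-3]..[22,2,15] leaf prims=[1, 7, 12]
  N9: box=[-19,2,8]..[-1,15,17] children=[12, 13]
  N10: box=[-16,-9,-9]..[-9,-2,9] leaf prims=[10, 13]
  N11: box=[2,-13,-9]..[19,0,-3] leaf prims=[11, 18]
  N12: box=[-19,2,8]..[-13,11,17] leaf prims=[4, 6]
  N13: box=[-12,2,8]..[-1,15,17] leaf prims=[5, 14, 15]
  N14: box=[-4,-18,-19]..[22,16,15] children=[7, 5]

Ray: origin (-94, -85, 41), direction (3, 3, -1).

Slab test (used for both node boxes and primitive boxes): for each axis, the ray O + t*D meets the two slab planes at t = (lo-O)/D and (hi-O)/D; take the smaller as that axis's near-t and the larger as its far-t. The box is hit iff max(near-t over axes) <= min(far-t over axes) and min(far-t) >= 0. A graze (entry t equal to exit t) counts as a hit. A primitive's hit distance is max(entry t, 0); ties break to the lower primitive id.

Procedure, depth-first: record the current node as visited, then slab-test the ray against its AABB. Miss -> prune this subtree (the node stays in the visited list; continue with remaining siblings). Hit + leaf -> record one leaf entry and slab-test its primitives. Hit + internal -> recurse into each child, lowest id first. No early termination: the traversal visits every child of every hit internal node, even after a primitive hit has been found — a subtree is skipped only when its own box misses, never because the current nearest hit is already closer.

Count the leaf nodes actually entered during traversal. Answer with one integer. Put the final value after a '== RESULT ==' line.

Traverse from the root:
N0 x:[25,116/3] y:[67/3,36] z:[24,60] -> hit [25,36], descend [6, 14]
  N6 x:[25,31] y:[76/3,36] z:[24,58] -> hit [76/3,31], descend [4, 9]
    N4 x:[76/3,89/3] y:[76/3,36] z:[31,58] -> miss, prune
    N9 x:[25,31] y:[29,100/3] z:[24,33] -> hit [29,31], descend [12, 13]
      N12 x:[25,27] y:[29,32] z:[24,33] -> miss, prune
      N13 x:[82/3,31] y:[29,100/3] z:[24,33] -> hit [29,31] leaf, test {P5@t=91/3, P14(miss), P15(miss)}
  N14 x:[30,116/3] y:[67/3,101/3] z:[26,60] -> hit [30,101/3], descend [5, 7]
    N5 x:[30,116/3] y:[28,101/3] z:[36,60] -> miss, prune
    N7 x:[32,116/3] y:[67/3,29] z:[26,50] -> miss, prune

Summary -> nodes [0, 6, 4, 9, 12, 13, 14, 5, 7]; box-tests=9; leaf-entries=1; first=P5

== RESULT ==
1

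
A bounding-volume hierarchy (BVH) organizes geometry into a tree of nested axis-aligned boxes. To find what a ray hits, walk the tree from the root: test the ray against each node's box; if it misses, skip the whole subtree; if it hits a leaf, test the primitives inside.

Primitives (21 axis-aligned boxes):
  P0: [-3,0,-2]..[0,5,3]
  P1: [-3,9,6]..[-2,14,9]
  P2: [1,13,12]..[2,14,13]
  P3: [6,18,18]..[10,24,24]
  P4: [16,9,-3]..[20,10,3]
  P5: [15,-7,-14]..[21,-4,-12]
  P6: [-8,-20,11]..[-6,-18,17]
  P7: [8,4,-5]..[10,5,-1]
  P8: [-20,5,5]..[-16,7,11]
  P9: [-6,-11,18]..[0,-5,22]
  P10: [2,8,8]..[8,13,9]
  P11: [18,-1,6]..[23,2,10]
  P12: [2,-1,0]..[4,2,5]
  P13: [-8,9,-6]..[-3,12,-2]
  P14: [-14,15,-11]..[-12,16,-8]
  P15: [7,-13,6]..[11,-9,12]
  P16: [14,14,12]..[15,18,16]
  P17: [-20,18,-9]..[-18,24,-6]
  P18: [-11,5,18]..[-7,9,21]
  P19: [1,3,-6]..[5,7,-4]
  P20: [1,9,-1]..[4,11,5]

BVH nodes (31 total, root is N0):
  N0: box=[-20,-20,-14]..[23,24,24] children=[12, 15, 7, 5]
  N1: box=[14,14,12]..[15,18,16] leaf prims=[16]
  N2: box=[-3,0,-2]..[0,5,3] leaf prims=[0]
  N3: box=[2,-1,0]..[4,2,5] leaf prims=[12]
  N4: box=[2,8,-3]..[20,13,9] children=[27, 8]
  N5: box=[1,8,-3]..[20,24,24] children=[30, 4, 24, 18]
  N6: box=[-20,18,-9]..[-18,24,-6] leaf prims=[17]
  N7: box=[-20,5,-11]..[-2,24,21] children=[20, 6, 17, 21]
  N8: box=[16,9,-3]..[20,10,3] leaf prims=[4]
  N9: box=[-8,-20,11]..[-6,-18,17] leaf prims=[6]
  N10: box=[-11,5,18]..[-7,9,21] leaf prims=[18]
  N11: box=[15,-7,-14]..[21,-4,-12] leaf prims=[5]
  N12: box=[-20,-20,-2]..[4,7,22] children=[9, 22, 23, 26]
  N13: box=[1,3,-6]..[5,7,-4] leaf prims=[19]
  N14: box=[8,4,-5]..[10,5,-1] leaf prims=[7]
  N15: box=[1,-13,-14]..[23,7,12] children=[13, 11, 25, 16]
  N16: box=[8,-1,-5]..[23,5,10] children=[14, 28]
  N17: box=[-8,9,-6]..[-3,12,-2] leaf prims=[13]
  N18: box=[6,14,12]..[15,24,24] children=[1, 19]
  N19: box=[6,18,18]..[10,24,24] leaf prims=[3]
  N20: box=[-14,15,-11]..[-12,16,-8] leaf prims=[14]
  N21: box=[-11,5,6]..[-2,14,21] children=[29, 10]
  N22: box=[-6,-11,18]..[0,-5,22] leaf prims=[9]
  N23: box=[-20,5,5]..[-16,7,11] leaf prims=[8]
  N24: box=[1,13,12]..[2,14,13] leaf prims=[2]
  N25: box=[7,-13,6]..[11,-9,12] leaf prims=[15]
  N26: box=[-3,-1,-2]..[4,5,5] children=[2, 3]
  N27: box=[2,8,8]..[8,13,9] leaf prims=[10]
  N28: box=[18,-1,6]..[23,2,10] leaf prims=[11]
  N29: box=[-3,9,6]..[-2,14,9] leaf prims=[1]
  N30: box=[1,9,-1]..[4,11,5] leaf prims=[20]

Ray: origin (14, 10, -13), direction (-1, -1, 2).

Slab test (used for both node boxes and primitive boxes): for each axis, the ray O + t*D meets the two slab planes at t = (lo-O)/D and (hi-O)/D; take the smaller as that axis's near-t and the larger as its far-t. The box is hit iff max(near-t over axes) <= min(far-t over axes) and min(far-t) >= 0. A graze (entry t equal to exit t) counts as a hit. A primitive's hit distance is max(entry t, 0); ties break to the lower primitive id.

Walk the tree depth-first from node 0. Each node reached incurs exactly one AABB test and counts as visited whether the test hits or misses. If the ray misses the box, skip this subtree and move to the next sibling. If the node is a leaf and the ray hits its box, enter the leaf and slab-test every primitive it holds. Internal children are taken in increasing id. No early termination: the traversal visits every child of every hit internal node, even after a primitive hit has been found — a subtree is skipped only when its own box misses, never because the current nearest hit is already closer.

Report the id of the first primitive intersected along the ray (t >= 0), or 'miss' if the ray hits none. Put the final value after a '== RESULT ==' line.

Traverse from the root:
N0 x:[-9,34] y:[-14,30] z:[-1/2,37/2] -> hit [-1/2,37/2], descend [5, 7, 12, 15]
  N5 x:[-6,13] y:[-14,2] z:[5,37/2] -> miss, prune
  N7 x:[16,34] y:[-14,5] z:[1,17] -> miss, prune
  N12 x:[10,34] y:[3,30] z:[11/2,35/2] -> hit [10,35/2], descend [9, 22, 23, 26]
    N9 x:[20,22] y:[28,30] z:[12,15] -> miss, prune
    N22 x:[14,20] y:[15,21] z:[31/2,35/2] -> hit [31/2,35/2] leaf, test {P9@t=31/2}
    N23 x:[30,34] y:[3,5] z:[9,12] -> miss, prune
    N26 x:[10,17] y:[5,11] z:[11/2,9] -> miss, prune
  N15 x:[-9,13] y:[3,23] z:[-1/2,25/2] -> hit [3,25/2], descend [11, 13, 16, 25]
    N11 x:[-7,-1] y:[14,17] z:[-1/2,1/2] -> miss, prune
    N13 x:[9,13] y:[3,7] z:[7/2,9/2] -> miss, prune
    N16 x:[-9,6] y:[5,11] z:[4,23/2] -> hit [5,6], descend [14, 28]
      N14 x:[4,6] y:[5,6] z:[4,6] -> hit [5,6] leaf, test {P7@t=5}
      N28 x:[-9,-4] y:[8,11] z:[19/2,23/2] -> miss, prune
    N25 x:[3,7] y:[19,23] z:[19/2,25/2] -> miss, prune

Summary -> nodes [0, 5, 7, 12, 9, 22, 23, 26, 15, 11, 13, 16, 14, 28, 25]; box-tests=15; leaf-entries=2; first=P7

== RESULT ==
7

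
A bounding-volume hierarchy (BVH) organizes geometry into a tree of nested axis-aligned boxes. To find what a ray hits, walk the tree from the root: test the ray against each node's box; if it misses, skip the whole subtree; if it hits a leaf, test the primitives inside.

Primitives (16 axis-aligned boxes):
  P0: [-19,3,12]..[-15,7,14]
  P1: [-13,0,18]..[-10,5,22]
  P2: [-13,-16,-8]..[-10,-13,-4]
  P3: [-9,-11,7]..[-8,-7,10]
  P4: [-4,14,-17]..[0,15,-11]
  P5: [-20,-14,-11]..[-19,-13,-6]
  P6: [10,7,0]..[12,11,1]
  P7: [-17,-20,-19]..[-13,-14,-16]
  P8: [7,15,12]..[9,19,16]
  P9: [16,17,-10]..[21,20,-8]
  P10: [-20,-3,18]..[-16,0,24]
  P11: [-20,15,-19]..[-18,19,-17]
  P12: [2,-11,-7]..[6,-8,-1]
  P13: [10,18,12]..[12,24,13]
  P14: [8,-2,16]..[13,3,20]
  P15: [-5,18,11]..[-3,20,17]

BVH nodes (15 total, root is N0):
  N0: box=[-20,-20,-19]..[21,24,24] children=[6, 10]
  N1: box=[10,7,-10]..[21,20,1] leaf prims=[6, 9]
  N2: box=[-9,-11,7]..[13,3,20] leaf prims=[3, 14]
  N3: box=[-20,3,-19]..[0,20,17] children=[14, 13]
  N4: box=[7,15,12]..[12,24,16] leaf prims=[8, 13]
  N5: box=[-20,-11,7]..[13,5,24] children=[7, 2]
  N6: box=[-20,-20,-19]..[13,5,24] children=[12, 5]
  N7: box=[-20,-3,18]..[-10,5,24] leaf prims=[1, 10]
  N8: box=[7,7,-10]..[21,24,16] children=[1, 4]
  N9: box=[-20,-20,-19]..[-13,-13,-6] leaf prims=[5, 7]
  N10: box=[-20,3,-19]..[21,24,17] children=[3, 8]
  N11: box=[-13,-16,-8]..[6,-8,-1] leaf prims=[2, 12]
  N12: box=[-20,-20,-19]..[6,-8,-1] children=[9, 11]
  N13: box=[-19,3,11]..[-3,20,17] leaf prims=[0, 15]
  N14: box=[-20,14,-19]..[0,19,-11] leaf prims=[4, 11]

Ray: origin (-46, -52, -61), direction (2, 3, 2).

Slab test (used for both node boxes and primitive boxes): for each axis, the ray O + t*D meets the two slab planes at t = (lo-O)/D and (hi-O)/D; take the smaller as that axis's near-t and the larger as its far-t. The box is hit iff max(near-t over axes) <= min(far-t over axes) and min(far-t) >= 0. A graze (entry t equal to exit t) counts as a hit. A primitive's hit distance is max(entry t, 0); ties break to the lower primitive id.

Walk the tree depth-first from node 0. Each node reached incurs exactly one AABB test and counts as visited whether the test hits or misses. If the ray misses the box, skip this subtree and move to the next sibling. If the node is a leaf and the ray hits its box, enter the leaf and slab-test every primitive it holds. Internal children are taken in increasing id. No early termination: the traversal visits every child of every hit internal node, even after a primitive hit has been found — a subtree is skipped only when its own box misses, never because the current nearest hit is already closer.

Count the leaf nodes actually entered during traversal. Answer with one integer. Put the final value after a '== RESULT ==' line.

Traverse from the root:
N0 x:[13,67/2] y:[32/3,76/3] z:[21,85/2] -> hit [21,76/3], descend [6, 10]
  N6 x:[13,59/2] y:[32/3,19] z:[21,85/2] -> miss, prune
  N10 x:[13,67/2] y:[55/3,76/3] z:[21,39] -> hit [21,76/3], descend [3, 8]
    N3 x:[13,23] y:[55/3,24] z:[21,39] -> hit [21,23], descend [13, 14]
      N13 x:[27/2,43/2] y:[55/3,24] z:[36,39] -> miss, prune
      N14 x:[13,23] y:[22,71/3] z:[21,25] -> hit [22,23] leaf, test {P4@t=22, P11(miss)}
    N8 x:[53/2,67/2] y:[59/3,76/3] z:[51/2,77/2] -> miss, prune

7 AABB tests over nodes [0, 6, 10, 3, 13, 14, 8]; 1 leaf entered; closest P4.

== RESULT ==
1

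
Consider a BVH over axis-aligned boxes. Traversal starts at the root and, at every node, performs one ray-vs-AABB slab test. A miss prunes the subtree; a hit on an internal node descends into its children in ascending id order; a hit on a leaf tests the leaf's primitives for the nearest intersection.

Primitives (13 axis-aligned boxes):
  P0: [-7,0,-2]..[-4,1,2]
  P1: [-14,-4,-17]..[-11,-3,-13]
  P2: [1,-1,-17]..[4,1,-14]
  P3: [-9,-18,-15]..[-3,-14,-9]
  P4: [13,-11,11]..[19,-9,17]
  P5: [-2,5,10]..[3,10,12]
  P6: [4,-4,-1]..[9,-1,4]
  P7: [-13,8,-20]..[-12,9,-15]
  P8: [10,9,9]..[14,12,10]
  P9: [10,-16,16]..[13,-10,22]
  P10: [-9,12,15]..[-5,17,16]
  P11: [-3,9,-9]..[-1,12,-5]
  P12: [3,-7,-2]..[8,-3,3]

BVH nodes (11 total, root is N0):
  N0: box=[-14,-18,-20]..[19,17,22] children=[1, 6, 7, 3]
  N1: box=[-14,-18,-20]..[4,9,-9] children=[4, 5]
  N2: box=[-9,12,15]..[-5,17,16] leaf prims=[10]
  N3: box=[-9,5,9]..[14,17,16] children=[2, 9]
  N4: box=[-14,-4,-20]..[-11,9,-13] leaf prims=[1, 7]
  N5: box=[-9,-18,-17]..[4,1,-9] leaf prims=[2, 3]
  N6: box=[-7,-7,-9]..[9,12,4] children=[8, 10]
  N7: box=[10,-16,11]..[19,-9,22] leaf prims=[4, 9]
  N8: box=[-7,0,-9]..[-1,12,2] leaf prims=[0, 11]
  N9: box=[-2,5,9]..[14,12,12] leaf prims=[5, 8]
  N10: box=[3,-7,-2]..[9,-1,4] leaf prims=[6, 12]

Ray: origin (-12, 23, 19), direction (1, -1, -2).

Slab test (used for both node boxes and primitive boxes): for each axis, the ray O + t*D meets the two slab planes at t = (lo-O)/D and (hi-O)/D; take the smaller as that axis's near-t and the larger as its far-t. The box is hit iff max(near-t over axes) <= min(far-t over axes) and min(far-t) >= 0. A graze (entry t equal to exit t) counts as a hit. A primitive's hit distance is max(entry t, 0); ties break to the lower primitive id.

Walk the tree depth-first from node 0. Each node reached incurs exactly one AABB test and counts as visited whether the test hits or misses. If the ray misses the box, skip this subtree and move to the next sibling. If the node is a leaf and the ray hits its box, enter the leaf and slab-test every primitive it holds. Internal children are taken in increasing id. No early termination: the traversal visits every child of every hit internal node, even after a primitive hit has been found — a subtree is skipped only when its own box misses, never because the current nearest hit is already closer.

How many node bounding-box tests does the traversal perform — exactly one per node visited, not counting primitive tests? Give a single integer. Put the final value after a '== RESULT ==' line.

Trace the traversal:
N0 x:[-2,31] y:[6,41] z:[-3/2,39/2] -> hit [6,39/2], descend [1, 3, 6, 7]
  N1 x:[-2,16] y:[14,41] z:[14,39/2] -> hit [14,16], descend [4, 5]
    N4 x:[-2,1] y:[14,27] z:[16,39/2] -> miss, prune
    N5 x:[3,16] y:[22,41] z:[14,18] -> miss, prune
  N3 x:[3,26] y:[6,18] z:[3/2,5] -> miss, prune
  N6 x:[5,21] y:[11,30] z:[15/2,14] -> hit [11,14], descend [8, 10]
    N8 x:[5,11] y:[11,23] z:[17/2,14] -> hit [11,11] leaf, test {P0(miss), P11(miss)}
    N10 x:[15,21] y:[24,30] z:[15/2,21/2] -> miss, prune
  N7 x:[22,31] y:[32,39] z:[-3/2,4] -> miss, prune

Visited [0, 1, 4, 5, 3, 6, 8, 10, 7]. Tests: 9 box, 1 leaf. Nearest: miss.

== RESULT ==
9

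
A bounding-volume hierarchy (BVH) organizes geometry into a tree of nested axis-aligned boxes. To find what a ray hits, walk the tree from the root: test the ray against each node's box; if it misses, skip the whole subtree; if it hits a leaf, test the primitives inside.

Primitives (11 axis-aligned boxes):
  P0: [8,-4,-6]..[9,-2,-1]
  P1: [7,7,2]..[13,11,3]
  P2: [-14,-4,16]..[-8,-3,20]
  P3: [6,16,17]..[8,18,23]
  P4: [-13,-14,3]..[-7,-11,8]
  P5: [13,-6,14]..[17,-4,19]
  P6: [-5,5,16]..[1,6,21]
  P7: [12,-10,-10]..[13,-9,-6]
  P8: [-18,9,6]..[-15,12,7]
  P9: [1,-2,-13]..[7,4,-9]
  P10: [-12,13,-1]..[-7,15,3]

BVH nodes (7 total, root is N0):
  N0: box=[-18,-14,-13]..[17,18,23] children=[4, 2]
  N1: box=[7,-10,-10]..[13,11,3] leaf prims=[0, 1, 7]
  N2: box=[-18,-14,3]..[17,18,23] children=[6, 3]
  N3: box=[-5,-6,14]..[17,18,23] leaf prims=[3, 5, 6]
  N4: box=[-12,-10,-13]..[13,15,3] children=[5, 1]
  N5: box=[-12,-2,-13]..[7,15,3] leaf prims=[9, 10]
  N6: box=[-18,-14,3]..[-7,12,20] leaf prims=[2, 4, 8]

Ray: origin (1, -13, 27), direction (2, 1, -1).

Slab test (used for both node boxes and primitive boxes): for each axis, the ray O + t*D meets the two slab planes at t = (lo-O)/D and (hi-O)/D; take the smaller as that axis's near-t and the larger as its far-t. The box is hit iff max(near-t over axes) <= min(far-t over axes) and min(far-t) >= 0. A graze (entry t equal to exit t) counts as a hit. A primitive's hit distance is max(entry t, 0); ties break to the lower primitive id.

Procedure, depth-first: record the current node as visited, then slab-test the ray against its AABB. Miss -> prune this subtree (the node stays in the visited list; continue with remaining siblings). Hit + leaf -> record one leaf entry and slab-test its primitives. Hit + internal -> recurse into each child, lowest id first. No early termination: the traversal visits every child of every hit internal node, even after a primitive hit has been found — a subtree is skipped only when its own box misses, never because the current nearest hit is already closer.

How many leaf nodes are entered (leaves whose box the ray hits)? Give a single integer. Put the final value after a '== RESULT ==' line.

Traverse from the root:
N0 x:[-19/2,8] y:[-1,31] z:[4,40] -> hit [4,8], descend [2, 4]
  N2 x:[-19/2,8] y:[-1,31] z:[4,24] -> hit [4,8], descend [3, 6]
    N3 x:[-3,8] y:[7,31] z:[4,13] -> hit [7,8] leaf, test {P3(miss), P5@t=8, P6(miss)}
    N6 x:[-19/2,-4] y:[-1,25] z:[7,24] -> miss, prune
  N4 x:[-13/2,6] y:[3,28] z:[24,40] -> miss, prune

Visited [0, 2, 3, 6, 4]. Tests: 5 box, 1 leaf. Nearest: P5.

== RESULT ==
1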